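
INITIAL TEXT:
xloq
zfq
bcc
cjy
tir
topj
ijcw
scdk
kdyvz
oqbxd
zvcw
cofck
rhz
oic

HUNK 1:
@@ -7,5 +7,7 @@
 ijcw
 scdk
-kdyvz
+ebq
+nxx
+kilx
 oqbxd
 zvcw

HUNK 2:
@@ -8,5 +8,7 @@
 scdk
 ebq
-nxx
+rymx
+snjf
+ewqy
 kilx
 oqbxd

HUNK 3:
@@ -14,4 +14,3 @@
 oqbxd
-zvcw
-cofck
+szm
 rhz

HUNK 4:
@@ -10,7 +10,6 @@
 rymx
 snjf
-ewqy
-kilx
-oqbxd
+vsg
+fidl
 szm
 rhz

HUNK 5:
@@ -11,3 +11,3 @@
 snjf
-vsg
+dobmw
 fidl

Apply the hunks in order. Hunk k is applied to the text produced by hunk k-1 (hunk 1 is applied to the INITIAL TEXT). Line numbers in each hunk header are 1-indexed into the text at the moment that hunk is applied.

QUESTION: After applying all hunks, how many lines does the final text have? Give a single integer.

Hunk 1: at line 7 remove [kdyvz] add [ebq,nxx,kilx] -> 16 lines: xloq zfq bcc cjy tir topj ijcw scdk ebq nxx kilx oqbxd zvcw cofck rhz oic
Hunk 2: at line 8 remove [nxx] add [rymx,snjf,ewqy] -> 18 lines: xloq zfq bcc cjy tir topj ijcw scdk ebq rymx snjf ewqy kilx oqbxd zvcw cofck rhz oic
Hunk 3: at line 14 remove [zvcw,cofck] add [szm] -> 17 lines: xloq zfq bcc cjy tir topj ijcw scdk ebq rymx snjf ewqy kilx oqbxd szm rhz oic
Hunk 4: at line 10 remove [ewqy,kilx,oqbxd] add [vsg,fidl] -> 16 lines: xloq zfq bcc cjy tir topj ijcw scdk ebq rymx snjf vsg fidl szm rhz oic
Hunk 5: at line 11 remove [vsg] add [dobmw] -> 16 lines: xloq zfq bcc cjy tir topj ijcw scdk ebq rymx snjf dobmw fidl szm rhz oic
Final line count: 16

Answer: 16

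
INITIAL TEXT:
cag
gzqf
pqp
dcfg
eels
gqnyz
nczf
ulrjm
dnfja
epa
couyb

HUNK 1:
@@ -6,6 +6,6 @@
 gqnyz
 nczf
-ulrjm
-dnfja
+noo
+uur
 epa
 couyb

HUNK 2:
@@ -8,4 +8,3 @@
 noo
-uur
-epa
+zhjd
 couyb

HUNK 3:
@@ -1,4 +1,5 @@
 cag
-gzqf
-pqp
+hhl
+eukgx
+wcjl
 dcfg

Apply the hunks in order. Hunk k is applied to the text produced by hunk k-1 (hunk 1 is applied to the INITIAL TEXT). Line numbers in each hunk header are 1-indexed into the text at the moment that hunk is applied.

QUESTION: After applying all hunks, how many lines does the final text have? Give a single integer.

Hunk 1: at line 6 remove [ulrjm,dnfja] add [noo,uur] -> 11 lines: cag gzqf pqp dcfg eels gqnyz nczf noo uur epa couyb
Hunk 2: at line 8 remove [uur,epa] add [zhjd] -> 10 lines: cag gzqf pqp dcfg eels gqnyz nczf noo zhjd couyb
Hunk 3: at line 1 remove [gzqf,pqp] add [hhl,eukgx,wcjl] -> 11 lines: cag hhl eukgx wcjl dcfg eels gqnyz nczf noo zhjd couyb
Final line count: 11

Answer: 11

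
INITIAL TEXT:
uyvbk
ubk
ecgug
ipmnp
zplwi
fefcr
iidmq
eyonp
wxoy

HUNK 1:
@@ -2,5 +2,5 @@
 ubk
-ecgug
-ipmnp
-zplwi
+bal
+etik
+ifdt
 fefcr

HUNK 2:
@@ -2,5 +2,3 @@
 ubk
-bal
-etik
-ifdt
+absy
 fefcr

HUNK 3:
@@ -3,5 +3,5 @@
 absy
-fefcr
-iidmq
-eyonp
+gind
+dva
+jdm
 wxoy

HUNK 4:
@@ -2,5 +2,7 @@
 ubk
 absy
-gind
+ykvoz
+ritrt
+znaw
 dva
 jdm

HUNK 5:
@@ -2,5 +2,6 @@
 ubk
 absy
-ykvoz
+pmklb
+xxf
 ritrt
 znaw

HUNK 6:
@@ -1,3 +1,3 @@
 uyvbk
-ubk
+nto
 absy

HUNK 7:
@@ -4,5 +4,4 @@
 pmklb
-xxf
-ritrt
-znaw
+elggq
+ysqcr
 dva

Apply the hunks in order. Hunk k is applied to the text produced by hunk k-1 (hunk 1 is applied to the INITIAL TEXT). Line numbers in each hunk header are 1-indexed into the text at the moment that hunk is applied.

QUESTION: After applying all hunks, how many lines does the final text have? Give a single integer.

Answer: 9

Derivation:
Hunk 1: at line 2 remove [ecgug,ipmnp,zplwi] add [bal,etik,ifdt] -> 9 lines: uyvbk ubk bal etik ifdt fefcr iidmq eyonp wxoy
Hunk 2: at line 2 remove [bal,etik,ifdt] add [absy] -> 7 lines: uyvbk ubk absy fefcr iidmq eyonp wxoy
Hunk 3: at line 3 remove [fefcr,iidmq,eyonp] add [gind,dva,jdm] -> 7 lines: uyvbk ubk absy gind dva jdm wxoy
Hunk 4: at line 2 remove [gind] add [ykvoz,ritrt,znaw] -> 9 lines: uyvbk ubk absy ykvoz ritrt znaw dva jdm wxoy
Hunk 5: at line 2 remove [ykvoz] add [pmklb,xxf] -> 10 lines: uyvbk ubk absy pmklb xxf ritrt znaw dva jdm wxoy
Hunk 6: at line 1 remove [ubk] add [nto] -> 10 lines: uyvbk nto absy pmklb xxf ritrt znaw dva jdm wxoy
Hunk 7: at line 4 remove [xxf,ritrt,znaw] add [elggq,ysqcr] -> 9 lines: uyvbk nto absy pmklb elggq ysqcr dva jdm wxoy
Final line count: 9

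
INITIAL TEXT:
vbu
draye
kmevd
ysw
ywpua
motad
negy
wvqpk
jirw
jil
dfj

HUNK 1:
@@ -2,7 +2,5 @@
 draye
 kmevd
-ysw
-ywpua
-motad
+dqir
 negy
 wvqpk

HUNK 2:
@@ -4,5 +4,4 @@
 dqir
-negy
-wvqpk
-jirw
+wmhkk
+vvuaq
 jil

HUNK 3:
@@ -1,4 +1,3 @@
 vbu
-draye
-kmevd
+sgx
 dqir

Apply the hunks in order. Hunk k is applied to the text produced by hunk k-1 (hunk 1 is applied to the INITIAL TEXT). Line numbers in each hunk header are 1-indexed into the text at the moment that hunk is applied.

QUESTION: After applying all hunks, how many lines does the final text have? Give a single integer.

Hunk 1: at line 2 remove [ysw,ywpua,motad] add [dqir] -> 9 lines: vbu draye kmevd dqir negy wvqpk jirw jil dfj
Hunk 2: at line 4 remove [negy,wvqpk,jirw] add [wmhkk,vvuaq] -> 8 lines: vbu draye kmevd dqir wmhkk vvuaq jil dfj
Hunk 3: at line 1 remove [draye,kmevd] add [sgx] -> 7 lines: vbu sgx dqir wmhkk vvuaq jil dfj
Final line count: 7

Answer: 7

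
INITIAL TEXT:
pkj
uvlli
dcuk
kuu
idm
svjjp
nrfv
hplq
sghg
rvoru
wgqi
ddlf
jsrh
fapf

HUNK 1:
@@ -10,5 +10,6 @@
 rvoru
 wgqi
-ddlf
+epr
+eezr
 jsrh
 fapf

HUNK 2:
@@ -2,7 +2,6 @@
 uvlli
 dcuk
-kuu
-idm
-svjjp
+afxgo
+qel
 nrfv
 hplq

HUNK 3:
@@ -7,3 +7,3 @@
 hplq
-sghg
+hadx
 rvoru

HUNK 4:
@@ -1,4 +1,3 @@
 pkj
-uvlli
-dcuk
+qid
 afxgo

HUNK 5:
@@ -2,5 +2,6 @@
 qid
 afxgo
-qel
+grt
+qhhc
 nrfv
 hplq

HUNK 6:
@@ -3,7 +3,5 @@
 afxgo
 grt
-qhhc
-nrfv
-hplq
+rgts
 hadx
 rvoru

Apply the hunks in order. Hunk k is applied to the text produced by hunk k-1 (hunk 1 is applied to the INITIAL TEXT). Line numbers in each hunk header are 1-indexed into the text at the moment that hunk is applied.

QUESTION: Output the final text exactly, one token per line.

Answer: pkj
qid
afxgo
grt
rgts
hadx
rvoru
wgqi
epr
eezr
jsrh
fapf

Derivation:
Hunk 1: at line 10 remove [ddlf] add [epr,eezr] -> 15 lines: pkj uvlli dcuk kuu idm svjjp nrfv hplq sghg rvoru wgqi epr eezr jsrh fapf
Hunk 2: at line 2 remove [kuu,idm,svjjp] add [afxgo,qel] -> 14 lines: pkj uvlli dcuk afxgo qel nrfv hplq sghg rvoru wgqi epr eezr jsrh fapf
Hunk 3: at line 7 remove [sghg] add [hadx] -> 14 lines: pkj uvlli dcuk afxgo qel nrfv hplq hadx rvoru wgqi epr eezr jsrh fapf
Hunk 4: at line 1 remove [uvlli,dcuk] add [qid] -> 13 lines: pkj qid afxgo qel nrfv hplq hadx rvoru wgqi epr eezr jsrh fapf
Hunk 5: at line 2 remove [qel] add [grt,qhhc] -> 14 lines: pkj qid afxgo grt qhhc nrfv hplq hadx rvoru wgqi epr eezr jsrh fapf
Hunk 6: at line 3 remove [qhhc,nrfv,hplq] add [rgts] -> 12 lines: pkj qid afxgo grt rgts hadx rvoru wgqi epr eezr jsrh fapf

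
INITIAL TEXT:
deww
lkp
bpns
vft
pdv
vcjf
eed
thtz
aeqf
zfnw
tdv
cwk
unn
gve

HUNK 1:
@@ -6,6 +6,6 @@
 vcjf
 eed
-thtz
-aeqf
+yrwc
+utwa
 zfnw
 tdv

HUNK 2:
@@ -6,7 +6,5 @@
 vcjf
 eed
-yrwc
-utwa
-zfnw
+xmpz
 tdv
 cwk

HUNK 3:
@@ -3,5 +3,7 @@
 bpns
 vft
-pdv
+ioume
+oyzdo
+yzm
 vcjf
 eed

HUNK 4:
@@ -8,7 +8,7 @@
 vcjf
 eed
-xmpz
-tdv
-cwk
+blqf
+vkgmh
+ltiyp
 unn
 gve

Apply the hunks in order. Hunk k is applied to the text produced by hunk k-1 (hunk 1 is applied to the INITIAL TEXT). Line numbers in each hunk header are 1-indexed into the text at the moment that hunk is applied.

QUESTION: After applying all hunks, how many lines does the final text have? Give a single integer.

Answer: 14

Derivation:
Hunk 1: at line 6 remove [thtz,aeqf] add [yrwc,utwa] -> 14 lines: deww lkp bpns vft pdv vcjf eed yrwc utwa zfnw tdv cwk unn gve
Hunk 2: at line 6 remove [yrwc,utwa,zfnw] add [xmpz] -> 12 lines: deww lkp bpns vft pdv vcjf eed xmpz tdv cwk unn gve
Hunk 3: at line 3 remove [pdv] add [ioume,oyzdo,yzm] -> 14 lines: deww lkp bpns vft ioume oyzdo yzm vcjf eed xmpz tdv cwk unn gve
Hunk 4: at line 8 remove [xmpz,tdv,cwk] add [blqf,vkgmh,ltiyp] -> 14 lines: deww lkp bpns vft ioume oyzdo yzm vcjf eed blqf vkgmh ltiyp unn gve
Final line count: 14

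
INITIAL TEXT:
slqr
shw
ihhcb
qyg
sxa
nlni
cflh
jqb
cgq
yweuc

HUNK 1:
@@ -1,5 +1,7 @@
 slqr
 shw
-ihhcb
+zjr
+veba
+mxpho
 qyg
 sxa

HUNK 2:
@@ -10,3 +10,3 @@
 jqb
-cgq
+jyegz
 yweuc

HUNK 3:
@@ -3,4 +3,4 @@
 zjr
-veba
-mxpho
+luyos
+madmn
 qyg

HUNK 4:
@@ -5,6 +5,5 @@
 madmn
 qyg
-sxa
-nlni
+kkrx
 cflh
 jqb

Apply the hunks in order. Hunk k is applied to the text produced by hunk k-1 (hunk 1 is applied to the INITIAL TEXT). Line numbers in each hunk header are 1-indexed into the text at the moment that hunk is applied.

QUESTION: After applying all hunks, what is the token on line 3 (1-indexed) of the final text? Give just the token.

Hunk 1: at line 1 remove [ihhcb] add [zjr,veba,mxpho] -> 12 lines: slqr shw zjr veba mxpho qyg sxa nlni cflh jqb cgq yweuc
Hunk 2: at line 10 remove [cgq] add [jyegz] -> 12 lines: slqr shw zjr veba mxpho qyg sxa nlni cflh jqb jyegz yweuc
Hunk 3: at line 3 remove [veba,mxpho] add [luyos,madmn] -> 12 lines: slqr shw zjr luyos madmn qyg sxa nlni cflh jqb jyegz yweuc
Hunk 4: at line 5 remove [sxa,nlni] add [kkrx] -> 11 lines: slqr shw zjr luyos madmn qyg kkrx cflh jqb jyegz yweuc
Final line 3: zjr

Answer: zjr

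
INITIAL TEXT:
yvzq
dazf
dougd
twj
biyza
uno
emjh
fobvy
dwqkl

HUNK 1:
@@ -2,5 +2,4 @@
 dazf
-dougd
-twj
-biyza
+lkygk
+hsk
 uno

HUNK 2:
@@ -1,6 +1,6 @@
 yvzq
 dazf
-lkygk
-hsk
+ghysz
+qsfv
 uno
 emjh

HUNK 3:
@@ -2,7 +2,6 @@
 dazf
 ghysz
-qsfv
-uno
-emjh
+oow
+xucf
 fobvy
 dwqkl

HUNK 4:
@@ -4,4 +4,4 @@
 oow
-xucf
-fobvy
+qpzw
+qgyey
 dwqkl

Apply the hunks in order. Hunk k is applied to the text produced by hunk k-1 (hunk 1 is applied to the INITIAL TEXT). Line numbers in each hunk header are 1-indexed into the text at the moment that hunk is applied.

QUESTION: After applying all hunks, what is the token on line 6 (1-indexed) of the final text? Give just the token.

Hunk 1: at line 2 remove [dougd,twj,biyza] add [lkygk,hsk] -> 8 lines: yvzq dazf lkygk hsk uno emjh fobvy dwqkl
Hunk 2: at line 1 remove [lkygk,hsk] add [ghysz,qsfv] -> 8 lines: yvzq dazf ghysz qsfv uno emjh fobvy dwqkl
Hunk 3: at line 2 remove [qsfv,uno,emjh] add [oow,xucf] -> 7 lines: yvzq dazf ghysz oow xucf fobvy dwqkl
Hunk 4: at line 4 remove [xucf,fobvy] add [qpzw,qgyey] -> 7 lines: yvzq dazf ghysz oow qpzw qgyey dwqkl
Final line 6: qgyey

Answer: qgyey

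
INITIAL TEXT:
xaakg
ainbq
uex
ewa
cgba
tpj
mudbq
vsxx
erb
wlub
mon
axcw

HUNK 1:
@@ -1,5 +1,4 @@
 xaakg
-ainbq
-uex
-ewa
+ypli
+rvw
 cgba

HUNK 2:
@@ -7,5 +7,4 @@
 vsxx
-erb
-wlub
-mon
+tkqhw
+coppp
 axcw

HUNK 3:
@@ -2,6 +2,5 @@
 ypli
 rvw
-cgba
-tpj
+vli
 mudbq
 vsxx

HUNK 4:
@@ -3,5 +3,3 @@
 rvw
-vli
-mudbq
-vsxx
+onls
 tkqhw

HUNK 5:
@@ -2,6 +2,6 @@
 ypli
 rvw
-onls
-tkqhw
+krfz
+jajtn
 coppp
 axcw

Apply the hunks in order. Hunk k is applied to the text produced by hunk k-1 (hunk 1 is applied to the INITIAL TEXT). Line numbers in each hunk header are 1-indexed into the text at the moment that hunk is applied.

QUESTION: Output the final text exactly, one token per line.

Answer: xaakg
ypli
rvw
krfz
jajtn
coppp
axcw

Derivation:
Hunk 1: at line 1 remove [ainbq,uex,ewa] add [ypli,rvw] -> 11 lines: xaakg ypli rvw cgba tpj mudbq vsxx erb wlub mon axcw
Hunk 2: at line 7 remove [erb,wlub,mon] add [tkqhw,coppp] -> 10 lines: xaakg ypli rvw cgba tpj mudbq vsxx tkqhw coppp axcw
Hunk 3: at line 2 remove [cgba,tpj] add [vli] -> 9 lines: xaakg ypli rvw vli mudbq vsxx tkqhw coppp axcw
Hunk 4: at line 3 remove [vli,mudbq,vsxx] add [onls] -> 7 lines: xaakg ypli rvw onls tkqhw coppp axcw
Hunk 5: at line 2 remove [onls,tkqhw] add [krfz,jajtn] -> 7 lines: xaakg ypli rvw krfz jajtn coppp axcw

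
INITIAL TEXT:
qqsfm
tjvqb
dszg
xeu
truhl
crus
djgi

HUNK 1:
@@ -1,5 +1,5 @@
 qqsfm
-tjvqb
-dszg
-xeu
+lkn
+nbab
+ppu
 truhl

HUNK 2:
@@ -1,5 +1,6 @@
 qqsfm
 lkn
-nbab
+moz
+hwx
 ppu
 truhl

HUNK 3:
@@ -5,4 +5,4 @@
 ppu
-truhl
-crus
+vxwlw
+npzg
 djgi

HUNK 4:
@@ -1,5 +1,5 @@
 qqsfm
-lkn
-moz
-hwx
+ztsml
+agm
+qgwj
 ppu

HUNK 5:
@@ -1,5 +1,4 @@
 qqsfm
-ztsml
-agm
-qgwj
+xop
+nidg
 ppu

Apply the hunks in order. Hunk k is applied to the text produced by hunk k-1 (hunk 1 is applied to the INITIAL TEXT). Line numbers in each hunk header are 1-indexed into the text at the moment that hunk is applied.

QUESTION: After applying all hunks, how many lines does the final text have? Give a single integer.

Hunk 1: at line 1 remove [tjvqb,dszg,xeu] add [lkn,nbab,ppu] -> 7 lines: qqsfm lkn nbab ppu truhl crus djgi
Hunk 2: at line 1 remove [nbab] add [moz,hwx] -> 8 lines: qqsfm lkn moz hwx ppu truhl crus djgi
Hunk 3: at line 5 remove [truhl,crus] add [vxwlw,npzg] -> 8 lines: qqsfm lkn moz hwx ppu vxwlw npzg djgi
Hunk 4: at line 1 remove [lkn,moz,hwx] add [ztsml,agm,qgwj] -> 8 lines: qqsfm ztsml agm qgwj ppu vxwlw npzg djgi
Hunk 5: at line 1 remove [ztsml,agm,qgwj] add [xop,nidg] -> 7 lines: qqsfm xop nidg ppu vxwlw npzg djgi
Final line count: 7

Answer: 7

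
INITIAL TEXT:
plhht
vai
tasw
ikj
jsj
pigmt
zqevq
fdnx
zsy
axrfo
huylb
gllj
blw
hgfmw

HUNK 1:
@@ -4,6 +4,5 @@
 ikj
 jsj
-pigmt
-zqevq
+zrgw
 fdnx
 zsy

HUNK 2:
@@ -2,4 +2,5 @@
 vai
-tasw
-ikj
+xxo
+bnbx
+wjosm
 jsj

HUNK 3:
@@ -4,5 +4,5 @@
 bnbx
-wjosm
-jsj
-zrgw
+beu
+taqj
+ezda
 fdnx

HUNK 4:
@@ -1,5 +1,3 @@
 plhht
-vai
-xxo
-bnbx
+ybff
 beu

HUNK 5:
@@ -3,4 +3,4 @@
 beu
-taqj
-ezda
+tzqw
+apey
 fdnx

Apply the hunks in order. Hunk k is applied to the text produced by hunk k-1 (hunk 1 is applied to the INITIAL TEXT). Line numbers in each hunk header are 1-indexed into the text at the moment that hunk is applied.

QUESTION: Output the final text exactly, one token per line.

Answer: plhht
ybff
beu
tzqw
apey
fdnx
zsy
axrfo
huylb
gllj
blw
hgfmw

Derivation:
Hunk 1: at line 4 remove [pigmt,zqevq] add [zrgw] -> 13 lines: plhht vai tasw ikj jsj zrgw fdnx zsy axrfo huylb gllj blw hgfmw
Hunk 2: at line 2 remove [tasw,ikj] add [xxo,bnbx,wjosm] -> 14 lines: plhht vai xxo bnbx wjosm jsj zrgw fdnx zsy axrfo huylb gllj blw hgfmw
Hunk 3: at line 4 remove [wjosm,jsj,zrgw] add [beu,taqj,ezda] -> 14 lines: plhht vai xxo bnbx beu taqj ezda fdnx zsy axrfo huylb gllj blw hgfmw
Hunk 4: at line 1 remove [vai,xxo,bnbx] add [ybff] -> 12 lines: plhht ybff beu taqj ezda fdnx zsy axrfo huylb gllj blw hgfmw
Hunk 5: at line 3 remove [taqj,ezda] add [tzqw,apey] -> 12 lines: plhht ybff beu tzqw apey fdnx zsy axrfo huylb gllj blw hgfmw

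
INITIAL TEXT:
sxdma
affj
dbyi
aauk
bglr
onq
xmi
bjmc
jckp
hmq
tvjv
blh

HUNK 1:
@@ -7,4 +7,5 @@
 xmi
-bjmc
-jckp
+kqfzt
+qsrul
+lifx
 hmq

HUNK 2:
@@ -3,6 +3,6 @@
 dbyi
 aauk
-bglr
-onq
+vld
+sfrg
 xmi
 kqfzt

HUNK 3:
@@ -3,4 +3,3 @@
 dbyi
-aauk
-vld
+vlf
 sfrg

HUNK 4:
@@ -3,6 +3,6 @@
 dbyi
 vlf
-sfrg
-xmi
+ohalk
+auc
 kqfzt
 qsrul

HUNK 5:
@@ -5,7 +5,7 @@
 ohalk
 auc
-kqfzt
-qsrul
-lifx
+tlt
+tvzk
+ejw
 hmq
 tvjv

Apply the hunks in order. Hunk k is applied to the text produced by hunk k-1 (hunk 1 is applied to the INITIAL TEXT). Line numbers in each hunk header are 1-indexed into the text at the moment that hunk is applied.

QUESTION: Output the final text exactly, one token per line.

Answer: sxdma
affj
dbyi
vlf
ohalk
auc
tlt
tvzk
ejw
hmq
tvjv
blh

Derivation:
Hunk 1: at line 7 remove [bjmc,jckp] add [kqfzt,qsrul,lifx] -> 13 lines: sxdma affj dbyi aauk bglr onq xmi kqfzt qsrul lifx hmq tvjv blh
Hunk 2: at line 3 remove [bglr,onq] add [vld,sfrg] -> 13 lines: sxdma affj dbyi aauk vld sfrg xmi kqfzt qsrul lifx hmq tvjv blh
Hunk 3: at line 3 remove [aauk,vld] add [vlf] -> 12 lines: sxdma affj dbyi vlf sfrg xmi kqfzt qsrul lifx hmq tvjv blh
Hunk 4: at line 3 remove [sfrg,xmi] add [ohalk,auc] -> 12 lines: sxdma affj dbyi vlf ohalk auc kqfzt qsrul lifx hmq tvjv blh
Hunk 5: at line 5 remove [kqfzt,qsrul,lifx] add [tlt,tvzk,ejw] -> 12 lines: sxdma affj dbyi vlf ohalk auc tlt tvzk ejw hmq tvjv blh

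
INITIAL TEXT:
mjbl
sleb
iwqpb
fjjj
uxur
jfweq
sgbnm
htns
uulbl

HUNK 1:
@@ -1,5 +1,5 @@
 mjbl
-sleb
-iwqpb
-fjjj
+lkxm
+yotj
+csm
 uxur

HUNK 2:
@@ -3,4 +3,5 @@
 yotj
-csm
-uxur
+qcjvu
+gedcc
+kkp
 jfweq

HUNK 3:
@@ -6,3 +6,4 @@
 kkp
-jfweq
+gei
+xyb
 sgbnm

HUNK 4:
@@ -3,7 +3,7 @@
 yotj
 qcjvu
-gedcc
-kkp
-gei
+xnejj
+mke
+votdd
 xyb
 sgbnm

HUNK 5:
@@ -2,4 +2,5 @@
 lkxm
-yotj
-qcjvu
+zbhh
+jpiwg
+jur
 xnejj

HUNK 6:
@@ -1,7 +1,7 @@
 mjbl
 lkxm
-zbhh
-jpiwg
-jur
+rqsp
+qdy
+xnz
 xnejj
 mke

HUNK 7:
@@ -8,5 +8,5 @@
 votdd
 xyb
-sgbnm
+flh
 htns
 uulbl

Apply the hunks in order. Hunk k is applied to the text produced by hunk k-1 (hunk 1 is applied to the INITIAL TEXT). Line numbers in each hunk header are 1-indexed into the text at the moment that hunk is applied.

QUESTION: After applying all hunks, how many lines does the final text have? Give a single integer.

Hunk 1: at line 1 remove [sleb,iwqpb,fjjj] add [lkxm,yotj,csm] -> 9 lines: mjbl lkxm yotj csm uxur jfweq sgbnm htns uulbl
Hunk 2: at line 3 remove [csm,uxur] add [qcjvu,gedcc,kkp] -> 10 lines: mjbl lkxm yotj qcjvu gedcc kkp jfweq sgbnm htns uulbl
Hunk 3: at line 6 remove [jfweq] add [gei,xyb] -> 11 lines: mjbl lkxm yotj qcjvu gedcc kkp gei xyb sgbnm htns uulbl
Hunk 4: at line 3 remove [gedcc,kkp,gei] add [xnejj,mke,votdd] -> 11 lines: mjbl lkxm yotj qcjvu xnejj mke votdd xyb sgbnm htns uulbl
Hunk 5: at line 2 remove [yotj,qcjvu] add [zbhh,jpiwg,jur] -> 12 lines: mjbl lkxm zbhh jpiwg jur xnejj mke votdd xyb sgbnm htns uulbl
Hunk 6: at line 1 remove [zbhh,jpiwg,jur] add [rqsp,qdy,xnz] -> 12 lines: mjbl lkxm rqsp qdy xnz xnejj mke votdd xyb sgbnm htns uulbl
Hunk 7: at line 8 remove [sgbnm] add [flh] -> 12 lines: mjbl lkxm rqsp qdy xnz xnejj mke votdd xyb flh htns uulbl
Final line count: 12

Answer: 12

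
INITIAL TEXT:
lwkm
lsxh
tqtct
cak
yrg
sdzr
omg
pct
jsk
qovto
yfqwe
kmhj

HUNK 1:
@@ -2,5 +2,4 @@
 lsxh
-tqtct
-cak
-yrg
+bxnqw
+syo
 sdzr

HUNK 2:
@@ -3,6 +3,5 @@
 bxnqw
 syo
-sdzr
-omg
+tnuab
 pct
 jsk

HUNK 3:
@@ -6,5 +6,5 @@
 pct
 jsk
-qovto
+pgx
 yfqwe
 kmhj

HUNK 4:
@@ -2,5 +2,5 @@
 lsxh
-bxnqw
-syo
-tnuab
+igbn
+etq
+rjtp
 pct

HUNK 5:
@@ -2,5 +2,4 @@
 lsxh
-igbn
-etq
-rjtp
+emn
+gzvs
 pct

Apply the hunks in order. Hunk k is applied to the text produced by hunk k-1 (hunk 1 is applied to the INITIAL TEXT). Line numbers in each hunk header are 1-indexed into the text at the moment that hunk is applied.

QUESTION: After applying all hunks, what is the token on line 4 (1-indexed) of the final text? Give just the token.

Answer: gzvs

Derivation:
Hunk 1: at line 2 remove [tqtct,cak,yrg] add [bxnqw,syo] -> 11 lines: lwkm lsxh bxnqw syo sdzr omg pct jsk qovto yfqwe kmhj
Hunk 2: at line 3 remove [sdzr,omg] add [tnuab] -> 10 lines: lwkm lsxh bxnqw syo tnuab pct jsk qovto yfqwe kmhj
Hunk 3: at line 6 remove [qovto] add [pgx] -> 10 lines: lwkm lsxh bxnqw syo tnuab pct jsk pgx yfqwe kmhj
Hunk 4: at line 2 remove [bxnqw,syo,tnuab] add [igbn,etq,rjtp] -> 10 lines: lwkm lsxh igbn etq rjtp pct jsk pgx yfqwe kmhj
Hunk 5: at line 2 remove [igbn,etq,rjtp] add [emn,gzvs] -> 9 lines: lwkm lsxh emn gzvs pct jsk pgx yfqwe kmhj
Final line 4: gzvs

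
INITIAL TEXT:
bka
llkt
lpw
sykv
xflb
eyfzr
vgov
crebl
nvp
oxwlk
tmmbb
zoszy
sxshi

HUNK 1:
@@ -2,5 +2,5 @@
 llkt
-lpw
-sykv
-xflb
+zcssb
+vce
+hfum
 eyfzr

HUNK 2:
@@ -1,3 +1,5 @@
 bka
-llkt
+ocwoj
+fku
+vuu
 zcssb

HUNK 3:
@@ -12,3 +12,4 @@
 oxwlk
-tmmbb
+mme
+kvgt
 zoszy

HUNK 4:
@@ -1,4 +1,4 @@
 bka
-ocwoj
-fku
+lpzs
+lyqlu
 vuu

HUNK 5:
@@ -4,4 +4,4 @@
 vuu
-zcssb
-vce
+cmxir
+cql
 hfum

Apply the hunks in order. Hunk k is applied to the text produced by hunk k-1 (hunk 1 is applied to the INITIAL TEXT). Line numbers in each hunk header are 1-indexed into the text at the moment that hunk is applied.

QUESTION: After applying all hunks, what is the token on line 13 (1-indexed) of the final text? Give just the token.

Answer: mme

Derivation:
Hunk 1: at line 2 remove [lpw,sykv,xflb] add [zcssb,vce,hfum] -> 13 lines: bka llkt zcssb vce hfum eyfzr vgov crebl nvp oxwlk tmmbb zoszy sxshi
Hunk 2: at line 1 remove [llkt] add [ocwoj,fku,vuu] -> 15 lines: bka ocwoj fku vuu zcssb vce hfum eyfzr vgov crebl nvp oxwlk tmmbb zoszy sxshi
Hunk 3: at line 12 remove [tmmbb] add [mme,kvgt] -> 16 lines: bka ocwoj fku vuu zcssb vce hfum eyfzr vgov crebl nvp oxwlk mme kvgt zoszy sxshi
Hunk 4: at line 1 remove [ocwoj,fku] add [lpzs,lyqlu] -> 16 lines: bka lpzs lyqlu vuu zcssb vce hfum eyfzr vgov crebl nvp oxwlk mme kvgt zoszy sxshi
Hunk 5: at line 4 remove [zcssb,vce] add [cmxir,cql] -> 16 lines: bka lpzs lyqlu vuu cmxir cql hfum eyfzr vgov crebl nvp oxwlk mme kvgt zoszy sxshi
Final line 13: mme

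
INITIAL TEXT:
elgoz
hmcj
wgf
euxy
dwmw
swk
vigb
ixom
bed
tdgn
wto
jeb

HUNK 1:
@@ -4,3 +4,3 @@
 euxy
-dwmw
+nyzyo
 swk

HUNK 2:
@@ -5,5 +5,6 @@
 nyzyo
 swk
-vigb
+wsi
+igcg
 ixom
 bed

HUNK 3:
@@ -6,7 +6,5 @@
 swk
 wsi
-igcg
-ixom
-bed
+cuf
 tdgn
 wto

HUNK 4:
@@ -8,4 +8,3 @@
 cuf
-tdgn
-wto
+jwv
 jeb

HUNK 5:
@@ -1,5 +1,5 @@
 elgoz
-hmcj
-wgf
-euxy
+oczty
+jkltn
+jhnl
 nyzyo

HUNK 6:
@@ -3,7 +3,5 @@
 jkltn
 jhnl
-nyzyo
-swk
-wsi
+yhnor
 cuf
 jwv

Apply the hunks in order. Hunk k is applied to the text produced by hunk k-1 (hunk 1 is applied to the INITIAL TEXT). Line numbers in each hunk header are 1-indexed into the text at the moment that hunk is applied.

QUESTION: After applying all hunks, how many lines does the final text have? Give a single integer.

Hunk 1: at line 4 remove [dwmw] add [nyzyo] -> 12 lines: elgoz hmcj wgf euxy nyzyo swk vigb ixom bed tdgn wto jeb
Hunk 2: at line 5 remove [vigb] add [wsi,igcg] -> 13 lines: elgoz hmcj wgf euxy nyzyo swk wsi igcg ixom bed tdgn wto jeb
Hunk 3: at line 6 remove [igcg,ixom,bed] add [cuf] -> 11 lines: elgoz hmcj wgf euxy nyzyo swk wsi cuf tdgn wto jeb
Hunk 4: at line 8 remove [tdgn,wto] add [jwv] -> 10 lines: elgoz hmcj wgf euxy nyzyo swk wsi cuf jwv jeb
Hunk 5: at line 1 remove [hmcj,wgf,euxy] add [oczty,jkltn,jhnl] -> 10 lines: elgoz oczty jkltn jhnl nyzyo swk wsi cuf jwv jeb
Hunk 6: at line 3 remove [nyzyo,swk,wsi] add [yhnor] -> 8 lines: elgoz oczty jkltn jhnl yhnor cuf jwv jeb
Final line count: 8

Answer: 8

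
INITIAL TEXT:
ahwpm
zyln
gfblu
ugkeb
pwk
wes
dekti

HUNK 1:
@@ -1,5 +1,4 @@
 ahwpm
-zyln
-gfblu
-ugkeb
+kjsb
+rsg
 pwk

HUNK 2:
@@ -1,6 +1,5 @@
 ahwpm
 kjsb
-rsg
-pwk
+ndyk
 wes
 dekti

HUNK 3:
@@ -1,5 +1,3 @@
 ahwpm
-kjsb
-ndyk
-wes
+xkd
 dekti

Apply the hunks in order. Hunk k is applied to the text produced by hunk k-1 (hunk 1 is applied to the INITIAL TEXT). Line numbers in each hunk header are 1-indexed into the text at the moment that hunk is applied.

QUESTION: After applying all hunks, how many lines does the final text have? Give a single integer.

Answer: 3

Derivation:
Hunk 1: at line 1 remove [zyln,gfblu,ugkeb] add [kjsb,rsg] -> 6 lines: ahwpm kjsb rsg pwk wes dekti
Hunk 2: at line 1 remove [rsg,pwk] add [ndyk] -> 5 lines: ahwpm kjsb ndyk wes dekti
Hunk 3: at line 1 remove [kjsb,ndyk,wes] add [xkd] -> 3 lines: ahwpm xkd dekti
Final line count: 3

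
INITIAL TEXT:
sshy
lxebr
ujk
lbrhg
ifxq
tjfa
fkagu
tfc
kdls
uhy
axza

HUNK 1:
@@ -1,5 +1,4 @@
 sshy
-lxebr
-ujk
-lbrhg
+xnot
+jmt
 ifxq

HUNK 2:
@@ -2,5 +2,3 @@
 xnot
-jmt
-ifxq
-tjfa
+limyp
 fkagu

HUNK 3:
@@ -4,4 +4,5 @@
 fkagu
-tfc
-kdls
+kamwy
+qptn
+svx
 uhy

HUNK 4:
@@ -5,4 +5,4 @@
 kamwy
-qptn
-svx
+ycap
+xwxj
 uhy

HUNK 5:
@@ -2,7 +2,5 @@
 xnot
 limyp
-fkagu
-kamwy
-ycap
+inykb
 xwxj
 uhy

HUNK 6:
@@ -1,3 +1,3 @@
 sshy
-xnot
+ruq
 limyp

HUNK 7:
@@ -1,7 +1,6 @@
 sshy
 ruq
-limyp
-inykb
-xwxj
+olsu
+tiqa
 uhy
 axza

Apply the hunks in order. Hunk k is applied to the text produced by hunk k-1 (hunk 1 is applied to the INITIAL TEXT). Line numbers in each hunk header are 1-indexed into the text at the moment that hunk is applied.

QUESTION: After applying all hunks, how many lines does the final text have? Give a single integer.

Answer: 6

Derivation:
Hunk 1: at line 1 remove [lxebr,ujk,lbrhg] add [xnot,jmt] -> 10 lines: sshy xnot jmt ifxq tjfa fkagu tfc kdls uhy axza
Hunk 2: at line 2 remove [jmt,ifxq,tjfa] add [limyp] -> 8 lines: sshy xnot limyp fkagu tfc kdls uhy axza
Hunk 3: at line 4 remove [tfc,kdls] add [kamwy,qptn,svx] -> 9 lines: sshy xnot limyp fkagu kamwy qptn svx uhy axza
Hunk 4: at line 5 remove [qptn,svx] add [ycap,xwxj] -> 9 lines: sshy xnot limyp fkagu kamwy ycap xwxj uhy axza
Hunk 5: at line 2 remove [fkagu,kamwy,ycap] add [inykb] -> 7 lines: sshy xnot limyp inykb xwxj uhy axza
Hunk 6: at line 1 remove [xnot] add [ruq] -> 7 lines: sshy ruq limyp inykb xwxj uhy axza
Hunk 7: at line 1 remove [limyp,inykb,xwxj] add [olsu,tiqa] -> 6 lines: sshy ruq olsu tiqa uhy axza
Final line count: 6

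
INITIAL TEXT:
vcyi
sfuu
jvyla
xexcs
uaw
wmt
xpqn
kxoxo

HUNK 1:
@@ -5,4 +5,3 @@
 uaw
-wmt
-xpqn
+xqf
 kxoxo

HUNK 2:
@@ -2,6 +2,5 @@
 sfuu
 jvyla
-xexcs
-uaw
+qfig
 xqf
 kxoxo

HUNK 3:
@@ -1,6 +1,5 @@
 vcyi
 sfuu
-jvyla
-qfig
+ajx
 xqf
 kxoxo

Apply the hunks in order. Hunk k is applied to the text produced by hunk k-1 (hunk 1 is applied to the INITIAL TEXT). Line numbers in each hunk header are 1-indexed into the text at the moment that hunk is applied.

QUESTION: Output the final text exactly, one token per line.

Answer: vcyi
sfuu
ajx
xqf
kxoxo

Derivation:
Hunk 1: at line 5 remove [wmt,xpqn] add [xqf] -> 7 lines: vcyi sfuu jvyla xexcs uaw xqf kxoxo
Hunk 2: at line 2 remove [xexcs,uaw] add [qfig] -> 6 lines: vcyi sfuu jvyla qfig xqf kxoxo
Hunk 3: at line 1 remove [jvyla,qfig] add [ajx] -> 5 lines: vcyi sfuu ajx xqf kxoxo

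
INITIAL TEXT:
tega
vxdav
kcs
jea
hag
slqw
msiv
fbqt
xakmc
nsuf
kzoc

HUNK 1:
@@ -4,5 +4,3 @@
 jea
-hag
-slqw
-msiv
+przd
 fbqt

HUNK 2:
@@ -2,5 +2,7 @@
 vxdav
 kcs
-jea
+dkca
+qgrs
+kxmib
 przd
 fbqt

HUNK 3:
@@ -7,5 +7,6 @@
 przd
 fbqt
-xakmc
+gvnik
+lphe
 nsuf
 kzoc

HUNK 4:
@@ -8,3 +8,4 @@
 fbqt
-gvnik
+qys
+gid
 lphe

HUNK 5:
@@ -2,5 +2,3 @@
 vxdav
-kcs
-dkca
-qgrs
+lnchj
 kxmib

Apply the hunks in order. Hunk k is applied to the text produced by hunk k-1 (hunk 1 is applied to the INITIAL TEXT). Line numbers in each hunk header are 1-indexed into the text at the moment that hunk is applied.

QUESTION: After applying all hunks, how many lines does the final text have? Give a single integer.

Hunk 1: at line 4 remove [hag,slqw,msiv] add [przd] -> 9 lines: tega vxdav kcs jea przd fbqt xakmc nsuf kzoc
Hunk 2: at line 2 remove [jea] add [dkca,qgrs,kxmib] -> 11 lines: tega vxdav kcs dkca qgrs kxmib przd fbqt xakmc nsuf kzoc
Hunk 3: at line 7 remove [xakmc] add [gvnik,lphe] -> 12 lines: tega vxdav kcs dkca qgrs kxmib przd fbqt gvnik lphe nsuf kzoc
Hunk 4: at line 8 remove [gvnik] add [qys,gid] -> 13 lines: tega vxdav kcs dkca qgrs kxmib przd fbqt qys gid lphe nsuf kzoc
Hunk 5: at line 2 remove [kcs,dkca,qgrs] add [lnchj] -> 11 lines: tega vxdav lnchj kxmib przd fbqt qys gid lphe nsuf kzoc
Final line count: 11

Answer: 11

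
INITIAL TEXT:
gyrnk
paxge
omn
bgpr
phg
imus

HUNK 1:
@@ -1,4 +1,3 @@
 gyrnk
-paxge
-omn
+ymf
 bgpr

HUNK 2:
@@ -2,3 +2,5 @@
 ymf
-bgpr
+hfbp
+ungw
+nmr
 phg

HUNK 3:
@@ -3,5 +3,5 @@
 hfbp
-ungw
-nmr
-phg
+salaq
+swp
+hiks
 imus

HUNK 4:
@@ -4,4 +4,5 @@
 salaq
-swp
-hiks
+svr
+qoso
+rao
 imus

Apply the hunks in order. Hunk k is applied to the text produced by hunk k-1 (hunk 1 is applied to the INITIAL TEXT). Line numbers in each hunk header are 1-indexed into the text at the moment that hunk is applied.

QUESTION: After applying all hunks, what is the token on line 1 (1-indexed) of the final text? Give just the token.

Answer: gyrnk

Derivation:
Hunk 1: at line 1 remove [paxge,omn] add [ymf] -> 5 lines: gyrnk ymf bgpr phg imus
Hunk 2: at line 2 remove [bgpr] add [hfbp,ungw,nmr] -> 7 lines: gyrnk ymf hfbp ungw nmr phg imus
Hunk 3: at line 3 remove [ungw,nmr,phg] add [salaq,swp,hiks] -> 7 lines: gyrnk ymf hfbp salaq swp hiks imus
Hunk 4: at line 4 remove [swp,hiks] add [svr,qoso,rao] -> 8 lines: gyrnk ymf hfbp salaq svr qoso rao imus
Final line 1: gyrnk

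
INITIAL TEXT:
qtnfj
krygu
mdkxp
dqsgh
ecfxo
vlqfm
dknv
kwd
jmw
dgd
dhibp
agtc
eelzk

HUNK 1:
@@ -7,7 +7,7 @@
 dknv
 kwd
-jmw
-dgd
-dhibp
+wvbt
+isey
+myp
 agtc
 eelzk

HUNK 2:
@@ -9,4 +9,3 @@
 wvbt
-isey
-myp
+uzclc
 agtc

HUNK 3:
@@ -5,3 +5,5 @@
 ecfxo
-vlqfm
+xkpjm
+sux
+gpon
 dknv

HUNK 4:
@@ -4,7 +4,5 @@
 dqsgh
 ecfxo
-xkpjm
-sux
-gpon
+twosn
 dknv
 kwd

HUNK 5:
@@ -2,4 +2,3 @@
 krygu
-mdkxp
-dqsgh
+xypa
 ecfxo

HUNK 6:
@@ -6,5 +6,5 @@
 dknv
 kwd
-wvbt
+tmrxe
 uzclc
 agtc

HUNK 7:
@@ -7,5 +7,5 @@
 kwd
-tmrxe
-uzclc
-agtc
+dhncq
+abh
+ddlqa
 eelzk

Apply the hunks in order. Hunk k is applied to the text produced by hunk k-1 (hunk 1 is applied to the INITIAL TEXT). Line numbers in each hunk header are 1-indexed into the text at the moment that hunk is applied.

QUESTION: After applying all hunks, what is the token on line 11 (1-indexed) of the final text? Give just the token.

Hunk 1: at line 7 remove [jmw,dgd,dhibp] add [wvbt,isey,myp] -> 13 lines: qtnfj krygu mdkxp dqsgh ecfxo vlqfm dknv kwd wvbt isey myp agtc eelzk
Hunk 2: at line 9 remove [isey,myp] add [uzclc] -> 12 lines: qtnfj krygu mdkxp dqsgh ecfxo vlqfm dknv kwd wvbt uzclc agtc eelzk
Hunk 3: at line 5 remove [vlqfm] add [xkpjm,sux,gpon] -> 14 lines: qtnfj krygu mdkxp dqsgh ecfxo xkpjm sux gpon dknv kwd wvbt uzclc agtc eelzk
Hunk 4: at line 4 remove [xkpjm,sux,gpon] add [twosn] -> 12 lines: qtnfj krygu mdkxp dqsgh ecfxo twosn dknv kwd wvbt uzclc agtc eelzk
Hunk 5: at line 2 remove [mdkxp,dqsgh] add [xypa] -> 11 lines: qtnfj krygu xypa ecfxo twosn dknv kwd wvbt uzclc agtc eelzk
Hunk 6: at line 6 remove [wvbt] add [tmrxe] -> 11 lines: qtnfj krygu xypa ecfxo twosn dknv kwd tmrxe uzclc agtc eelzk
Hunk 7: at line 7 remove [tmrxe,uzclc,agtc] add [dhncq,abh,ddlqa] -> 11 lines: qtnfj krygu xypa ecfxo twosn dknv kwd dhncq abh ddlqa eelzk
Final line 11: eelzk

Answer: eelzk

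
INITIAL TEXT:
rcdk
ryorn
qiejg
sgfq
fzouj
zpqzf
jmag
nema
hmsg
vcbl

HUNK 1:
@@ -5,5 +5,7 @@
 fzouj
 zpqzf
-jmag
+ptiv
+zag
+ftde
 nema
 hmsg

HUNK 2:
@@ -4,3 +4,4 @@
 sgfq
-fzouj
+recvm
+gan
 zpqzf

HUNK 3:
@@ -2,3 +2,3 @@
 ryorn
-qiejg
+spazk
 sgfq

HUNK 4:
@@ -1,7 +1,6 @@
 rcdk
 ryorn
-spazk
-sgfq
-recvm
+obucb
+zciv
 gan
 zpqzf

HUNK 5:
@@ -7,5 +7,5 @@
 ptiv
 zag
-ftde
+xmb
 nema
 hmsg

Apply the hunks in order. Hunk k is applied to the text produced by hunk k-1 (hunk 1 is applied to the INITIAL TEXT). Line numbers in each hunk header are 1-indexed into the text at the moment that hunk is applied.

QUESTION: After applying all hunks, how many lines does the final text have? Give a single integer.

Answer: 12

Derivation:
Hunk 1: at line 5 remove [jmag] add [ptiv,zag,ftde] -> 12 lines: rcdk ryorn qiejg sgfq fzouj zpqzf ptiv zag ftde nema hmsg vcbl
Hunk 2: at line 4 remove [fzouj] add [recvm,gan] -> 13 lines: rcdk ryorn qiejg sgfq recvm gan zpqzf ptiv zag ftde nema hmsg vcbl
Hunk 3: at line 2 remove [qiejg] add [spazk] -> 13 lines: rcdk ryorn spazk sgfq recvm gan zpqzf ptiv zag ftde nema hmsg vcbl
Hunk 4: at line 1 remove [spazk,sgfq,recvm] add [obucb,zciv] -> 12 lines: rcdk ryorn obucb zciv gan zpqzf ptiv zag ftde nema hmsg vcbl
Hunk 5: at line 7 remove [ftde] add [xmb] -> 12 lines: rcdk ryorn obucb zciv gan zpqzf ptiv zag xmb nema hmsg vcbl
Final line count: 12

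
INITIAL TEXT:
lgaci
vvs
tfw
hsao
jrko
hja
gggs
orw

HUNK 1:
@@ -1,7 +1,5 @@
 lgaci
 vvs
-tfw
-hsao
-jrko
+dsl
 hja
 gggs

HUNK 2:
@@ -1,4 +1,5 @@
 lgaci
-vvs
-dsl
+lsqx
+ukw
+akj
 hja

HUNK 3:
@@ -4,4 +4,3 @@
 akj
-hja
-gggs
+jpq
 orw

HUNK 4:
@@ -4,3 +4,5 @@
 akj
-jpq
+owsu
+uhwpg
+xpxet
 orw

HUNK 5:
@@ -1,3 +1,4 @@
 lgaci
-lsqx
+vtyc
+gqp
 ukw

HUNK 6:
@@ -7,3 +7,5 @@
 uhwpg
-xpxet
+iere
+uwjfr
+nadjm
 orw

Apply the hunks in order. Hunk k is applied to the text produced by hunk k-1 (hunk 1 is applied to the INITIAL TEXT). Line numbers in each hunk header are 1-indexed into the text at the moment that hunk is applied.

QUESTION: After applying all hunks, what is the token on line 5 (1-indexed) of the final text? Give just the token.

Hunk 1: at line 1 remove [tfw,hsao,jrko] add [dsl] -> 6 lines: lgaci vvs dsl hja gggs orw
Hunk 2: at line 1 remove [vvs,dsl] add [lsqx,ukw,akj] -> 7 lines: lgaci lsqx ukw akj hja gggs orw
Hunk 3: at line 4 remove [hja,gggs] add [jpq] -> 6 lines: lgaci lsqx ukw akj jpq orw
Hunk 4: at line 4 remove [jpq] add [owsu,uhwpg,xpxet] -> 8 lines: lgaci lsqx ukw akj owsu uhwpg xpxet orw
Hunk 5: at line 1 remove [lsqx] add [vtyc,gqp] -> 9 lines: lgaci vtyc gqp ukw akj owsu uhwpg xpxet orw
Hunk 6: at line 7 remove [xpxet] add [iere,uwjfr,nadjm] -> 11 lines: lgaci vtyc gqp ukw akj owsu uhwpg iere uwjfr nadjm orw
Final line 5: akj

Answer: akj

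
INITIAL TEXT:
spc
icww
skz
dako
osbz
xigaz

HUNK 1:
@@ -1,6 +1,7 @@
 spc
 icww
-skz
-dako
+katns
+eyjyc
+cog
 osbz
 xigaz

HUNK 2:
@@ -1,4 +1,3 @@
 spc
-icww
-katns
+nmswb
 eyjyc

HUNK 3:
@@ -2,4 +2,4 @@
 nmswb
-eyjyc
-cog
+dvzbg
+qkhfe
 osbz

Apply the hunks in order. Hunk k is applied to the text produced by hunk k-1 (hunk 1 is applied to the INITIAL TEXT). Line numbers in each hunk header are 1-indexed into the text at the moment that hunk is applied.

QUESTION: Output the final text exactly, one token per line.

Hunk 1: at line 1 remove [skz,dako] add [katns,eyjyc,cog] -> 7 lines: spc icww katns eyjyc cog osbz xigaz
Hunk 2: at line 1 remove [icww,katns] add [nmswb] -> 6 lines: spc nmswb eyjyc cog osbz xigaz
Hunk 3: at line 2 remove [eyjyc,cog] add [dvzbg,qkhfe] -> 6 lines: spc nmswb dvzbg qkhfe osbz xigaz

Answer: spc
nmswb
dvzbg
qkhfe
osbz
xigaz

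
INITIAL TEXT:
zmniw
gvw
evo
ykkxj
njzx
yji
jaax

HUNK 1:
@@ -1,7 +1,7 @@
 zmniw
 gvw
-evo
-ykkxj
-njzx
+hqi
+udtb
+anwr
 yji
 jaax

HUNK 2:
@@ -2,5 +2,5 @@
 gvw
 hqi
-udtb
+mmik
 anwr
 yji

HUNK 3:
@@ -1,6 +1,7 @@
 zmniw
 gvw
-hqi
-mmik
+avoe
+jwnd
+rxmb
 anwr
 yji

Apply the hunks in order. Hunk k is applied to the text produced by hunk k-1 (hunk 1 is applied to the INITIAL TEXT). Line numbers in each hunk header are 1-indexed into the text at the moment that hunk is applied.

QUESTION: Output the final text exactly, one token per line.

Hunk 1: at line 1 remove [evo,ykkxj,njzx] add [hqi,udtb,anwr] -> 7 lines: zmniw gvw hqi udtb anwr yji jaax
Hunk 2: at line 2 remove [udtb] add [mmik] -> 7 lines: zmniw gvw hqi mmik anwr yji jaax
Hunk 3: at line 1 remove [hqi,mmik] add [avoe,jwnd,rxmb] -> 8 lines: zmniw gvw avoe jwnd rxmb anwr yji jaax

Answer: zmniw
gvw
avoe
jwnd
rxmb
anwr
yji
jaax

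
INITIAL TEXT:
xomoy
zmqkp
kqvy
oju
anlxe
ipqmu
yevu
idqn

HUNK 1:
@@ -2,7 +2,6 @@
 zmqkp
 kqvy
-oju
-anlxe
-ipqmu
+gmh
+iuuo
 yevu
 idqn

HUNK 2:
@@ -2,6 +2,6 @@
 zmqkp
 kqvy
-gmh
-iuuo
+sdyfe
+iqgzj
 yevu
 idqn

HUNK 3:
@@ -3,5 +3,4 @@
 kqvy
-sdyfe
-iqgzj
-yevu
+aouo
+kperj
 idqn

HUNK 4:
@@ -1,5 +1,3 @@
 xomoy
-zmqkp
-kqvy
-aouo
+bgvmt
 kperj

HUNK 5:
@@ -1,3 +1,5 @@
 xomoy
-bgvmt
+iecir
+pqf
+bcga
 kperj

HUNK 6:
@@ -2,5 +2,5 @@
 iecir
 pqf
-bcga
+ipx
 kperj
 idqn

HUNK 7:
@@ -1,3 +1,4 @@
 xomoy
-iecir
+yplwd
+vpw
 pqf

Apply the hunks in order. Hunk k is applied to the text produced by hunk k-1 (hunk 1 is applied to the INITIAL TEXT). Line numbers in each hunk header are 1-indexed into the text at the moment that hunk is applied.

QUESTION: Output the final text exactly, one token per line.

Answer: xomoy
yplwd
vpw
pqf
ipx
kperj
idqn

Derivation:
Hunk 1: at line 2 remove [oju,anlxe,ipqmu] add [gmh,iuuo] -> 7 lines: xomoy zmqkp kqvy gmh iuuo yevu idqn
Hunk 2: at line 2 remove [gmh,iuuo] add [sdyfe,iqgzj] -> 7 lines: xomoy zmqkp kqvy sdyfe iqgzj yevu idqn
Hunk 3: at line 3 remove [sdyfe,iqgzj,yevu] add [aouo,kperj] -> 6 lines: xomoy zmqkp kqvy aouo kperj idqn
Hunk 4: at line 1 remove [zmqkp,kqvy,aouo] add [bgvmt] -> 4 lines: xomoy bgvmt kperj idqn
Hunk 5: at line 1 remove [bgvmt] add [iecir,pqf,bcga] -> 6 lines: xomoy iecir pqf bcga kperj idqn
Hunk 6: at line 2 remove [bcga] add [ipx] -> 6 lines: xomoy iecir pqf ipx kperj idqn
Hunk 7: at line 1 remove [iecir] add [yplwd,vpw] -> 7 lines: xomoy yplwd vpw pqf ipx kperj idqn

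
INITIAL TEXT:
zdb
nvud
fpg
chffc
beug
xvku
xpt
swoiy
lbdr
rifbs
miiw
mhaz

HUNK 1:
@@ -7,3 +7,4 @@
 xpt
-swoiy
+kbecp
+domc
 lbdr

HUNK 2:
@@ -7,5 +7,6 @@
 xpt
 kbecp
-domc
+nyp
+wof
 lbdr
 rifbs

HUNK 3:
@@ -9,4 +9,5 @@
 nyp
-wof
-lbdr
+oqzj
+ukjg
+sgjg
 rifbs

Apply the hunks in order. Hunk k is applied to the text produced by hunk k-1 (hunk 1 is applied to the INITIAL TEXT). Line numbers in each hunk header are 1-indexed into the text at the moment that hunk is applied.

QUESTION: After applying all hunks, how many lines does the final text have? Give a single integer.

Hunk 1: at line 7 remove [swoiy] add [kbecp,domc] -> 13 lines: zdb nvud fpg chffc beug xvku xpt kbecp domc lbdr rifbs miiw mhaz
Hunk 2: at line 7 remove [domc] add [nyp,wof] -> 14 lines: zdb nvud fpg chffc beug xvku xpt kbecp nyp wof lbdr rifbs miiw mhaz
Hunk 3: at line 9 remove [wof,lbdr] add [oqzj,ukjg,sgjg] -> 15 lines: zdb nvud fpg chffc beug xvku xpt kbecp nyp oqzj ukjg sgjg rifbs miiw mhaz
Final line count: 15

Answer: 15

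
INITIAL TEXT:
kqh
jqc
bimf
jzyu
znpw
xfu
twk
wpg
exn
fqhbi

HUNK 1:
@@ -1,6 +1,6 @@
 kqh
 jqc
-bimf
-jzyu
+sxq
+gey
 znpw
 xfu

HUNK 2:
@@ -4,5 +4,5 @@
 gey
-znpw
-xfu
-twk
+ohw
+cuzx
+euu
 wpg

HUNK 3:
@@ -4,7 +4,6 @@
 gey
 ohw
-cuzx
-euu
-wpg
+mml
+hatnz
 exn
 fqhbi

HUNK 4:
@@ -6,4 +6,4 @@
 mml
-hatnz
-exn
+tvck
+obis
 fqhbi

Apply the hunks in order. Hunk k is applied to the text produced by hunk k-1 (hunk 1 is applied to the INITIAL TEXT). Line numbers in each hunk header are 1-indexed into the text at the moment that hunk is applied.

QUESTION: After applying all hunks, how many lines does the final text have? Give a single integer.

Hunk 1: at line 1 remove [bimf,jzyu] add [sxq,gey] -> 10 lines: kqh jqc sxq gey znpw xfu twk wpg exn fqhbi
Hunk 2: at line 4 remove [znpw,xfu,twk] add [ohw,cuzx,euu] -> 10 lines: kqh jqc sxq gey ohw cuzx euu wpg exn fqhbi
Hunk 3: at line 4 remove [cuzx,euu,wpg] add [mml,hatnz] -> 9 lines: kqh jqc sxq gey ohw mml hatnz exn fqhbi
Hunk 4: at line 6 remove [hatnz,exn] add [tvck,obis] -> 9 lines: kqh jqc sxq gey ohw mml tvck obis fqhbi
Final line count: 9

Answer: 9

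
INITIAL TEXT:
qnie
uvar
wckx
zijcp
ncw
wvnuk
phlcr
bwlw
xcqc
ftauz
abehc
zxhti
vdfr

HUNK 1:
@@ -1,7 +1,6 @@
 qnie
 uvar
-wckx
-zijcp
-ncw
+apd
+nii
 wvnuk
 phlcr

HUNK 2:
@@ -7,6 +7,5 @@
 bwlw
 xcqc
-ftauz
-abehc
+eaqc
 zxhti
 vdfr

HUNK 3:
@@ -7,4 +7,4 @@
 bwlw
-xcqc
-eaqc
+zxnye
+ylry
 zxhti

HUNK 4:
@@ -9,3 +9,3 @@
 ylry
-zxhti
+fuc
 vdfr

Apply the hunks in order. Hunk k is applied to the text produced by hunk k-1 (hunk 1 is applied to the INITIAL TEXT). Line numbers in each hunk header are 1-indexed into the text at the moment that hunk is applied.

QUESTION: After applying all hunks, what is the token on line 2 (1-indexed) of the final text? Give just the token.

Answer: uvar

Derivation:
Hunk 1: at line 1 remove [wckx,zijcp,ncw] add [apd,nii] -> 12 lines: qnie uvar apd nii wvnuk phlcr bwlw xcqc ftauz abehc zxhti vdfr
Hunk 2: at line 7 remove [ftauz,abehc] add [eaqc] -> 11 lines: qnie uvar apd nii wvnuk phlcr bwlw xcqc eaqc zxhti vdfr
Hunk 3: at line 7 remove [xcqc,eaqc] add [zxnye,ylry] -> 11 lines: qnie uvar apd nii wvnuk phlcr bwlw zxnye ylry zxhti vdfr
Hunk 4: at line 9 remove [zxhti] add [fuc] -> 11 lines: qnie uvar apd nii wvnuk phlcr bwlw zxnye ylry fuc vdfr
Final line 2: uvar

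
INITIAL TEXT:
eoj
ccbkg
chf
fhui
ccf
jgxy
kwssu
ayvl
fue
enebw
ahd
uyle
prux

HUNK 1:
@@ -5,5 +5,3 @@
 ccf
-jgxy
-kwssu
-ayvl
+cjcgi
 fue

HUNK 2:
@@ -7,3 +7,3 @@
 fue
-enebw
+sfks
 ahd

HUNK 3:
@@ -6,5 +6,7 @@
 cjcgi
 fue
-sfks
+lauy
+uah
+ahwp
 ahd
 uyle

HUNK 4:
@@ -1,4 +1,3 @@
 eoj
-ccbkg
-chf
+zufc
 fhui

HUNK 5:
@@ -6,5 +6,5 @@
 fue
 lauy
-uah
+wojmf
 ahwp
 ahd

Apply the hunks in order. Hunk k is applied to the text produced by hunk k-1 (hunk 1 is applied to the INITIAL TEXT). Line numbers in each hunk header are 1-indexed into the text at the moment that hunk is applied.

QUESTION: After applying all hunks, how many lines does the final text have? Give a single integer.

Hunk 1: at line 5 remove [jgxy,kwssu,ayvl] add [cjcgi] -> 11 lines: eoj ccbkg chf fhui ccf cjcgi fue enebw ahd uyle prux
Hunk 2: at line 7 remove [enebw] add [sfks] -> 11 lines: eoj ccbkg chf fhui ccf cjcgi fue sfks ahd uyle prux
Hunk 3: at line 6 remove [sfks] add [lauy,uah,ahwp] -> 13 lines: eoj ccbkg chf fhui ccf cjcgi fue lauy uah ahwp ahd uyle prux
Hunk 4: at line 1 remove [ccbkg,chf] add [zufc] -> 12 lines: eoj zufc fhui ccf cjcgi fue lauy uah ahwp ahd uyle prux
Hunk 5: at line 6 remove [uah] add [wojmf] -> 12 lines: eoj zufc fhui ccf cjcgi fue lauy wojmf ahwp ahd uyle prux
Final line count: 12

Answer: 12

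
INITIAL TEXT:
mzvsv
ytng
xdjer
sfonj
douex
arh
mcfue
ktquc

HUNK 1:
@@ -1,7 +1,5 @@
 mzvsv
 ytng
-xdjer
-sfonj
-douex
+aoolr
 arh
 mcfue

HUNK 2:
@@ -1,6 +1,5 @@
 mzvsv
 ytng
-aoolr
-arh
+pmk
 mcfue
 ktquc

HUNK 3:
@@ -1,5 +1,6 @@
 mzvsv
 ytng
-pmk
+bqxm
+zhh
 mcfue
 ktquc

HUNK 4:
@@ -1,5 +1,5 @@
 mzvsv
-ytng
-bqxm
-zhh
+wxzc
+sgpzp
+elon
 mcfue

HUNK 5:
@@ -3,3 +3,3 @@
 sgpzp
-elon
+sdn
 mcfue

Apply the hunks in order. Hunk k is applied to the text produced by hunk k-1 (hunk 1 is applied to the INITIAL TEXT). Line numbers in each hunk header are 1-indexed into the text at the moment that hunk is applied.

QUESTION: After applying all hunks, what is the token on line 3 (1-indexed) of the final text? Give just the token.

Answer: sgpzp

Derivation:
Hunk 1: at line 1 remove [xdjer,sfonj,douex] add [aoolr] -> 6 lines: mzvsv ytng aoolr arh mcfue ktquc
Hunk 2: at line 1 remove [aoolr,arh] add [pmk] -> 5 lines: mzvsv ytng pmk mcfue ktquc
Hunk 3: at line 1 remove [pmk] add [bqxm,zhh] -> 6 lines: mzvsv ytng bqxm zhh mcfue ktquc
Hunk 4: at line 1 remove [ytng,bqxm,zhh] add [wxzc,sgpzp,elon] -> 6 lines: mzvsv wxzc sgpzp elon mcfue ktquc
Hunk 5: at line 3 remove [elon] add [sdn] -> 6 lines: mzvsv wxzc sgpzp sdn mcfue ktquc
Final line 3: sgpzp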